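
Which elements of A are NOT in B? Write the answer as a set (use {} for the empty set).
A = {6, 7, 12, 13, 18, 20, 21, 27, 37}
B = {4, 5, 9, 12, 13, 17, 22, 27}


Set A = {6, 7, 12, 13, 18, 20, 21, 27, 37}
Set B = {4, 5, 9, 12, 13, 17, 22, 27}
Check each element of A against B:
6 ∉ B (include), 7 ∉ B (include), 12 ∈ B, 13 ∈ B, 18 ∉ B (include), 20 ∉ B (include), 21 ∉ B (include), 27 ∈ B, 37 ∉ B (include)
Elements of A not in B: {6, 7, 18, 20, 21, 37}

{6, 7, 18, 20, 21, 37}


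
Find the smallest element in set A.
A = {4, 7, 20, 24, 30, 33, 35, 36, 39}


Set A = {4, 7, 20, 24, 30, 33, 35, 36, 39}
Elements in ascending order: 4, 7, 20, 24, 30, 33, 35, 36, 39
The smallest element is 4.

4


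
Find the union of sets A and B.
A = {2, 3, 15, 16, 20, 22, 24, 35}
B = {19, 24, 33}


Set A = {2, 3, 15, 16, 20, 22, 24, 35}
Set B = {19, 24, 33}
A ∪ B includes all elements in either set.
Elements from A: {2, 3, 15, 16, 20, 22, 24, 35}
Elements from B not already included: {19, 33}
A ∪ B = {2, 3, 15, 16, 19, 20, 22, 24, 33, 35}

{2, 3, 15, 16, 19, 20, 22, 24, 33, 35}


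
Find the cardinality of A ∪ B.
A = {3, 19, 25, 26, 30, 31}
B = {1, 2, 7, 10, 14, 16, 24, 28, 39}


Set A = {3, 19, 25, 26, 30, 31}, |A| = 6
Set B = {1, 2, 7, 10, 14, 16, 24, 28, 39}, |B| = 9
A ∩ B = {}, |A ∩ B| = 0
|A ∪ B| = |A| + |B| - |A ∩ B| = 6 + 9 - 0 = 15

15


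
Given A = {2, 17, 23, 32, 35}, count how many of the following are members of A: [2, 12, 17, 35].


Set A = {2, 17, 23, 32, 35}
Candidates: [2, 12, 17, 35]
Check each candidate:
2 ∈ A, 12 ∉ A, 17 ∈ A, 35 ∈ A
Count of candidates in A: 3

3


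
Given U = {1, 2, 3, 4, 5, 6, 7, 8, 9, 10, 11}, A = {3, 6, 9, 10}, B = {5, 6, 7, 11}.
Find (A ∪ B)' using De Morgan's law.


U = {1, 2, 3, 4, 5, 6, 7, 8, 9, 10, 11}
A = {3, 6, 9, 10}, B = {5, 6, 7, 11}
A ∪ B = {3, 5, 6, 7, 9, 10, 11}
(A ∪ B)' = U \ (A ∪ B) = {1, 2, 4, 8}
Verification via A' ∩ B': A' = {1, 2, 4, 5, 7, 8, 11}, B' = {1, 2, 3, 4, 8, 9, 10}
A' ∩ B' = {1, 2, 4, 8} ✓

{1, 2, 4, 8}


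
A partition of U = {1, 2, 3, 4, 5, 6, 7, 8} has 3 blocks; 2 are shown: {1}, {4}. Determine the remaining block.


U = {1, 2, 3, 4, 5, 6, 7, 8}
Shown blocks: {1}, {4}
A partition's blocks are pairwise disjoint and cover U, so the missing block = U \ (union of shown blocks).
Union of shown blocks: {1, 4}
Missing block = U \ (union) = {2, 3, 5, 6, 7, 8}

{2, 3, 5, 6, 7, 8}


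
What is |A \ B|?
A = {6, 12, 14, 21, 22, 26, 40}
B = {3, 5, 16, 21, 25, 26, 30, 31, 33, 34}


Set A = {6, 12, 14, 21, 22, 26, 40}
Set B = {3, 5, 16, 21, 25, 26, 30, 31, 33, 34}
A \ B = {6, 12, 14, 22, 40}
|A \ B| = 5

5


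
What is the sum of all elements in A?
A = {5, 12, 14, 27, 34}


Set A = {5, 12, 14, 27, 34}
Sum = 5 + 12 + 14 + 27 + 34 = 92

92


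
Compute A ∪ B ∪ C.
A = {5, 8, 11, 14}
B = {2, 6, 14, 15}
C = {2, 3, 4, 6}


Set A = {5, 8, 11, 14}
Set B = {2, 6, 14, 15}
Set C = {2, 3, 4, 6}
First, A ∪ B = {2, 5, 6, 8, 11, 14, 15}
Then, (A ∪ B) ∪ C = {2, 3, 4, 5, 6, 8, 11, 14, 15}

{2, 3, 4, 5, 6, 8, 11, 14, 15}


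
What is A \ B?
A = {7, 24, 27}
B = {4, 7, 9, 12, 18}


Set A = {7, 24, 27}
Set B = {4, 7, 9, 12, 18}
A \ B includes elements in A that are not in B.
Check each element of A:
7 (in B, remove), 24 (not in B, keep), 27 (not in B, keep)
A \ B = {24, 27}

{24, 27}


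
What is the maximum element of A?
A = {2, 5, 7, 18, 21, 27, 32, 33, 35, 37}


Set A = {2, 5, 7, 18, 21, 27, 32, 33, 35, 37}
Elements in ascending order: 2, 5, 7, 18, 21, 27, 32, 33, 35, 37
The largest element is 37.

37


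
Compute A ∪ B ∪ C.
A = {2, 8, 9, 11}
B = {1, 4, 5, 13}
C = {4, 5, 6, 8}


Set A = {2, 8, 9, 11}
Set B = {1, 4, 5, 13}
Set C = {4, 5, 6, 8}
First, A ∪ B = {1, 2, 4, 5, 8, 9, 11, 13}
Then, (A ∪ B) ∪ C = {1, 2, 4, 5, 6, 8, 9, 11, 13}

{1, 2, 4, 5, 6, 8, 9, 11, 13}


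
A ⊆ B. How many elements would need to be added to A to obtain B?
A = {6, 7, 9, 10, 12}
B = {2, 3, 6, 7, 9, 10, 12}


Set A = {6, 7, 9, 10, 12}, |A| = 5
Set B = {2, 3, 6, 7, 9, 10, 12}, |B| = 7
Since A ⊆ B: B \ A = {2, 3}
|B| - |A| = 7 - 5 = 2

2


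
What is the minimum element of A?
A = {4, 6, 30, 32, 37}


Set A = {4, 6, 30, 32, 37}
Elements in ascending order: 4, 6, 30, 32, 37
The smallest element is 4.

4


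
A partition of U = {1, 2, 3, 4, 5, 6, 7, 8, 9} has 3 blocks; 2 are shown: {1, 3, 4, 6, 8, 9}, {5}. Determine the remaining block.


U = {1, 2, 3, 4, 5, 6, 7, 8, 9}
Shown blocks: {1, 3, 4, 6, 8, 9}, {5}
A partition's blocks are pairwise disjoint and cover U, so the missing block = U \ (union of shown blocks).
Union of shown blocks: {1, 3, 4, 5, 6, 8, 9}
Missing block = U \ (union) = {2, 7}

{2, 7}


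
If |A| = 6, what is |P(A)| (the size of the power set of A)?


The set has 6 elements.
The power set contains all possible subsets.
|P(A)| = 2^|A| = 2^6 = 64

64


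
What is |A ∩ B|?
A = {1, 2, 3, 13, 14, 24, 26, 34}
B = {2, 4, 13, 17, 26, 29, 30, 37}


Set A = {1, 2, 3, 13, 14, 24, 26, 34}
Set B = {2, 4, 13, 17, 26, 29, 30, 37}
A ∩ B = {2, 13, 26}
|A ∩ B| = 3

3


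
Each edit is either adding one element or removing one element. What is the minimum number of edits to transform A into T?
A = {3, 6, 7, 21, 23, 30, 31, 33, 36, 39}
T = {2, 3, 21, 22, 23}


Set A = {3, 6, 7, 21, 23, 30, 31, 33, 36, 39}
Set T = {2, 3, 21, 22, 23}
Elements to remove from A (in A, not in T): {6, 7, 30, 31, 33, 36, 39} → 7 removals
Elements to add to A (in T, not in A): {2, 22} → 2 additions
Total edits = 7 + 2 = 9

9


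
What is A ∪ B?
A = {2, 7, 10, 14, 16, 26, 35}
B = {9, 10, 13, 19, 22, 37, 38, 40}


Set A = {2, 7, 10, 14, 16, 26, 35}
Set B = {9, 10, 13, 19, 22, 37, 38, 40}
A ∪ B includes all elements in either set.
Elements from A: {2, 7, 10, 14, 16, 26, 35}
Elements from B not already included: {9, 13, 19, 22, 37, 38, 40}
A ∪ B = {2, 7, 9, 10, 13, 14, 16, 19, 22, 26, 35, 37, 38, 40}

{2, 7, 9, 10, 13, 14, 16, 19, 22, 26, 35, 37, 38, 40}


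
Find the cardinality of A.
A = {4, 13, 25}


Set A = {4, 13, 25}
Listing elements: 4, 13, 25
Counting: 3 elements
|A| = 3

3


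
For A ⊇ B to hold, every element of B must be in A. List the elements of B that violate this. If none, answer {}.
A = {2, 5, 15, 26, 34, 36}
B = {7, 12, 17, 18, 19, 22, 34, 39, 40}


Set A = {2, 5, 15, 26, 34, 36}
Set B = {7, 12, 17, 18, 19, 22, 34, 39, 40}
Check each element of B against A:
7 ∉ A (include), 12 ∉ A (include), 17 ∉ A (include), 18 ∉ A (include), 19 ∉ A (include), 22 ∉ A (include), 34 ∈ A, 39 ∉ A (include), 40 ∉ A (include)
Elements of B not in A: {7, 12, 17, 18, 19, 22, 39, 40}

{7, 12, 17, 18, 19, 22, 39, 40}


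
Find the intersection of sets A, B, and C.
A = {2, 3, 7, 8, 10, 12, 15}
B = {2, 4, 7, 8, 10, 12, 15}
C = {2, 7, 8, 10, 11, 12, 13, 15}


Set A = {2, 3, 7, 8, 10, 12, 15}
Set B = {2, 4, 7, 8, 10, 12, 15}
Set C = {2, 7, 8, 10, 11, 12, 13, 15}
First, A ∩ B = {2, 7, 8, 10, 12, 15}
Then, (A ∩ B) ∩ C = {2, 7, 8, 10, 12, 15}

{2, 7, 8, 10, 12, 15}


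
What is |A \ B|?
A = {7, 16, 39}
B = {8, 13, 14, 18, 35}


Set A = {7, 16, 39}
Set B = {8, 13, 14, 18, 35}
A \ B = {7, 16, 39}
|A \ B| = 3

3


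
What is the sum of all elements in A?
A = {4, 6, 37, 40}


Set A = {4, 6, 37, 40}
Sum = 4 + 6 + 37 + 40 = 87

87


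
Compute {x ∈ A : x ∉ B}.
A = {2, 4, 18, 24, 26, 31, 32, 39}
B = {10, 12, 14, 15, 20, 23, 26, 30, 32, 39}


Set A = {2, 4, 18, 24, 26, 31, 32, 39}
Set B = {10, 12, 14, 15, 20, 23, 26, 30, 32, 39}
Check each element of A against B:
2 ∉ B (include), 4 ∉ B (include), 18 ∉ B (include), 24 ∉ B (include), 26 ∈ B, 31 ∉ B (include), 32 ∈ B, 39 ∈ B
Elements of A not in B: {2, 4, 18, 24, 31}

{2, 4, 18, 24, 31}


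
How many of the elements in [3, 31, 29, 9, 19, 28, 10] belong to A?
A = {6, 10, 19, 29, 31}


Set A = {6, 10, 19, 29, 31}
Candidates: [3, 31, 29, 9, 19, 28, 10]
Check each candidate:
3 ∉ A, 31 ∈ A, 29 ∈ A, 9 ∉ A, 19 ∈ A, 28 ∉ A, 10 ∈ A
Count of candidates in A: 4

4


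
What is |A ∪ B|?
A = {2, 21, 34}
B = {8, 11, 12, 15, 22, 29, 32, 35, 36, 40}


Set A = {2, 21, 34}, |A| = 3
Set B = {8, 11, 12, 15, 22, 29, 32, 35, 36, 40}, |B| = 10
A ∩ B = {}, |A ∩ B| = 0
|A ∪ B| = |A| + |B| - |A ∩ B| = 3 + 10 - 0 = 13

13


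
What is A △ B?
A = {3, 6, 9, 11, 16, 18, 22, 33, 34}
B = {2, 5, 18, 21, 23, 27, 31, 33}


Set A = {3, 6, 9, 11, 16, 18, 22, 33, 34}
Set B = {2, 5, 18, 21, 23, 27, 31, 33}
A △ B = (A \ B) ∪ (B \ A)
Elements in A but not B: {3, 6, 9, 11, 16, 22, 34}
Elements in B but not A: {2, 5, 21, 23, 27, 31}
A △ B = {2, 3, 5, 6, 9, 11, 16, 21, 22, 23, 27, 31, 34}

{2, 3, 5, 6, 9, 11, 16, 21, 22, 23, 27, 31, 34}


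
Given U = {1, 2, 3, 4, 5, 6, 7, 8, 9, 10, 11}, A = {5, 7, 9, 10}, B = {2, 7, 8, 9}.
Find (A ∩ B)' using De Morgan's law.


U = {1, 2, 3, 4, 5, 6, 7, 8, 9, 10, 11}
A = {5, 7, 9, 10}, B = {2, 7, 8, 9}
A ∩ B = {7, 9}
(A ∩ B)' = U \ (A ∩ B) = {1, 2, 3, 4, 5, 6, 8, 10, 11}
Verification via A' ∪ B': A' = {1, 2, 3, 4, 6, 8, 11}, B' = {1, 3, 4, 5, 6, 10, 11}
A' ∪ B' = {1, 2, 3, 4, 5, 6, 8, 10, 11} ✓

{1, 2, 3, 4, 5, 6, 8, 10, 11}


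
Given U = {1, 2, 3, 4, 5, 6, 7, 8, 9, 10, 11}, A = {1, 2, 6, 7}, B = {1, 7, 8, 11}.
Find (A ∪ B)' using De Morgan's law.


U = {1, 2, 3, 4, 5, 6, 7, 8, 9, 10, 11}
A = {1, 2, 6, 7}, B = {1, 7, 8, 11}
A ∪ B = {1, 2, 6, 7, 8, 11}
(A ∪ B)' = U \ (A ∪ B) = {3, 4, 5, 9, 10}
Verification via A' ∩ B': A' = {3, 4, 5, 8, 9, 10, 11}, B' = {2, 3, 4, 5, 6, 9, 10}
A' ∩ B' = {3, 4, 5, 9, 10} ✓

{3, 4, 5, 9, 10}


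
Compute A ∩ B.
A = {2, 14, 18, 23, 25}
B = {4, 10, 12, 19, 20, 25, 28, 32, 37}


Set A = {2, 14, 18, 23, 25}
Set B = {4, 10, 12, 19, 20, 25, 28, 32, 37}
A ∩ B includes only elements in both sets.
Check each element of A against B:
2 ✗, 14 ✗, 18 ✗, 23 ✗, 25 ✓
A ∩ B = {25}

{25}


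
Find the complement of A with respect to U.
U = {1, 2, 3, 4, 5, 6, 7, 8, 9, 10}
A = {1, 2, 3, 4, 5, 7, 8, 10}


Universal set U = {1, 2, 3, 4, 5, 6, 7, 8, 9, 10}
Set A = {1, 2, 3, 4, 5, 7, 8, 10}
A' = U \ A = elements in U but not in A
Checking each element of U:
1 (in A, exclude), 2 (in A, exclude), 3 (in A, exclude), 4 (in A, exclude), 5 (in A, exclude), 6 (not in A, include), 7 (in A, exclude), 8 (in A, exclude), 9 (not in A, include), 10 (in A, exclude)
A' = {6, 9}

{6, 9}


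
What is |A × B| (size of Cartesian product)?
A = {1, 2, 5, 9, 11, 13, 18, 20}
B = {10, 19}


Set A = {1, 2, 5, 9, 11, 13, 18, 20} has 8 elements.
Set B = {10, 19} has 2 elements.
|A × B| = |A| × |B| = 8 × 2 = 16

16


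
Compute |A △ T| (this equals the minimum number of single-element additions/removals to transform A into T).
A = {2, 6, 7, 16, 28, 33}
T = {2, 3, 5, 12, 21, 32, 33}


Set A = {2, 6, 7, 16, 28, 33}
Set T = {2, 3, 5, 12, 21, 32, 33}
Elements to remove from A (in A, not in T): {6, 7, 16, 28} → 4 removals
Elements to add to A (in T, not in A): {3, 5, 12, 21, 32} → 5 additions
Total edits = 4 + 5 = 9

9


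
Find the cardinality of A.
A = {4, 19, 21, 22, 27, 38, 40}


Set A = {4, 19, 21, 22, 27, 38, 40}
Listing elements: 4, 19, 21, 22, 27, 38, 40
Counting: 7 elements
|A| = 7

7


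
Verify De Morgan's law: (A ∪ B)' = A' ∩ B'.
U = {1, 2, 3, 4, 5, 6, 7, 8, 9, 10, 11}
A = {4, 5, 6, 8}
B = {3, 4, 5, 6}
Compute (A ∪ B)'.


U = {1, 2, 3, 4, 5, 6, 7, 8, 9, 10, 11}
A = {4, 5, 6, 8}, B = {3, 4, 5, 6}
A ∪ B = {3, 4, 5, 6, 8}
(A ∪ B)' = U \ (A ∪ B) = {1, 2, 7, 9, 10, 11}
Verification via A' ∩ B': A' = {1, 2, 3, 7, 9, 10, 11}, B' = {1, 2, 7, 8, 9, 10, 11}
A' ∩ B' = {1, 2, 7, 9, 10, 11} ✓

{1, 2, 7, 9, 10, 11}


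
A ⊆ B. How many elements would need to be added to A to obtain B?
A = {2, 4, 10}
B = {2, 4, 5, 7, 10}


Set A = {2, 4, 10}, |A| = 3
Set B = {2, 4, 5, 7, 10}, |B| = 5
Since A ⊆ B: B \ A = {5, 7}
|B| - |A| = 5 - 3 = 2

2


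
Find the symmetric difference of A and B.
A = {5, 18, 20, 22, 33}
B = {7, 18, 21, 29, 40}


Set A = {5, 18, 20, 22, 33}
Set B = {7, 18, 21, 29, 40}
A △ B = (A \ B) ∪ (B \ A)
Elements in A but not B: {5, 20, 22, 33}
Elements in B but not A: {7, 21, 29, 40}
A △ B = {5, 7, 20, 21, 22, 29, 33, 40}

{5, 7, 20, 21, 22, 29, 33, 40}


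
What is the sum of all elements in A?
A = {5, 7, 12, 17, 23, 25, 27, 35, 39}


Set A = {5, 7, 12, 17, 23, 25, 27, 35, 39}
Sum = 5 + 7 + 12 + 17 + 23 + 25 + 27 + 35 + 39 = 190

190


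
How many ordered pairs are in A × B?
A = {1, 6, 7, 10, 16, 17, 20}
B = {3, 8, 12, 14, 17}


Set A = {1, 6, 7, 10, 16, 17, 20} has 7 elements.
Set B = {3, 8, 12, 14, 17} has 5 elements.
|A × B| = |A| × |B| = 7 × 5 = 35

35


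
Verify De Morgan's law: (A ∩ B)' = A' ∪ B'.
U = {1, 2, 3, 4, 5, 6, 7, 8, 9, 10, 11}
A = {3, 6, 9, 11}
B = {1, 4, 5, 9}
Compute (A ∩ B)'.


U = {1, 2, 3, 4, 5, 6, 7, 8, 9, 10, 11}
A = {3, 6, 9, 11}, B = {1, 4, 5, 9}
A ∩ B = {9}
(A ∩ B)' = U \ (A ∩ B) = {1, 2, 3, 4, 5, 6, 7, 8, 10, 11}
Verification via A' ∪ B': A' = {1, 2, 4, 5, 7, 8, 10}, B' = {2, 3, 6, 7, 8, 10, 11}
A' ∪ B' = {1, 2, 3, 4, 5, 6, 7, 8, 10, 11} ✓

{1, 2, 3, 4, 5, 6, 7, 8, 10, 11}


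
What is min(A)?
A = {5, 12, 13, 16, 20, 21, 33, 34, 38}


Set A = {5, 12, 13, 16, 20, 21, 33, 34, 38}
Elements in ascending order: 5, 12, 13, 16, 20, 21, 33, 34, 38
The smallest element is 5.

5


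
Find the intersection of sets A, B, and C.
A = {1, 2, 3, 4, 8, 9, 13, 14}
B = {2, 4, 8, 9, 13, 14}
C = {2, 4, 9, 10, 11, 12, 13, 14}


Set A = {1, 2, 3, 4, 8, 9, 13, 14}
Set B = {2, 4, 8, 9, 13, 14}
Set C = {2, 4, 9, 10, 11, 12, 13, 14}
First, A ∩ B = {2, 4, 8, 9, 13, 14}
Then, (A ∩ B) ∩ C = {2, 4, 9, 13, 14}

{2, 4, 9, 13, 14}


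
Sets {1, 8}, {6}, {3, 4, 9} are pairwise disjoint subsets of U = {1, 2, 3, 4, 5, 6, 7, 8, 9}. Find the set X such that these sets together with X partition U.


U = {1, 2, 3, 4, 5, 6, 7, 8, 9}
Shown blocks: {1, 8}, {6}, {3, 4, 9}
A partition's blocks are pairwise disjoint and cover U, so the missing block = U \ (union of shown blocks).
Union of shown blocks: {1, 3, 4, 6, 8, 9}
Missing block = U \ (union) = {2, 5, 7}

{2, 5, 7}


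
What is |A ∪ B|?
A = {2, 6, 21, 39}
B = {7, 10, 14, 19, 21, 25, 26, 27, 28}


Set A = {2, 6, 21, 39}, |A| = 4
Set B = {7, 10, 14, 19, 21, 25, 26, 27, 28}, |B| = 9
A ∩ B = {21}, |A ∩ B| = 1
|A ∪ B| = |A| + |B| - |A ∩ B| = 4 + 9 - 1 = 12

12


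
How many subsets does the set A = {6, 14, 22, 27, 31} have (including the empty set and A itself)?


Set A = {6, 14, 22, 27, 31}
|A| = 5
The power set P(A) contains all subsets of A.
|P(A)| = 2^|A| = 2^5 = 32

32


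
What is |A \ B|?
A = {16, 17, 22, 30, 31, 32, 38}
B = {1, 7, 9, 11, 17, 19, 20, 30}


Set A = {16, 17, 22, 30, 31, 32, 38}
Set B = {1, 7, 9, 11, 17, 19, 20, 30}
A \ B = {16, 22, 31, 32, 38}
|A \ B| = 5

5


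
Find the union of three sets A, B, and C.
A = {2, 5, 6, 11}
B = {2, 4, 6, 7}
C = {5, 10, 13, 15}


Set A = {2, 5, 6, 11}
Set B = {2, 4, 6, 7}
Set C = {5, 10, 13, 15}
First, A ∪ B = {2, 4, 5, 6, 7, 11}
Then, (A ∪ B) ∪ C = {2, 4, 5, 6, 7, 10, 11, 13, 15}

{2, 4, 5, 6, 7, 10, 11, 13, 15}


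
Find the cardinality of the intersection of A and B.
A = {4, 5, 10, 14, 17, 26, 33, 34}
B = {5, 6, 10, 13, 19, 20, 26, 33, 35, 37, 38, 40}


Set A = {4, 5, 10, 14, 17, 26, 33, 34}
Set B = {5, 6, 10, 13, 19, 20, 26, 33, 35, 37, 38, 40}
A ∩ B = {5, 10, 26, 33}
|A ∩ B| = 4

4


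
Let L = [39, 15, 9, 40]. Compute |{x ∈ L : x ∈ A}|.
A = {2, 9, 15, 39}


Set A = {2, 9, 15, 39}
Candidates: [39, 15, 9, 40]
Check each candidate:
39 ∈ A, 15 ∈ A, 9 ∈ A, 40 ∉ A
Count of candidates in A: 3

3


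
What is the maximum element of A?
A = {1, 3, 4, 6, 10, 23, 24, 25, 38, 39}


Set A = {1, 3, 4, 6, 10, 23, 24, 25, 38, 39}
Elements in ascending order: 1, 3, 4, 6, 10, 23, 24, 25, 38, 39
The largest element is 39.

39


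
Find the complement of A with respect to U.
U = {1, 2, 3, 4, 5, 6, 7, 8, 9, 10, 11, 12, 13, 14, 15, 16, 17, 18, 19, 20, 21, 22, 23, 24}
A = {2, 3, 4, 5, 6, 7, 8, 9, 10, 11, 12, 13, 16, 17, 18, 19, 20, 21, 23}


Universal set U = {1, 2, 3, 4, 5, 6, 7, 8, 9, 10, 11, 12, 13, 14, 15, 16, 17, 18, 19, 20, 21, 22, 23, 24}
Set A = {2, 3, 4, 5, 6, 7, 8, 9, 10, 11, 12, 13, 16, 17, 18, 19, 20, 21, 23}
A' = U \ A = elements in U but not in A
Checking each element of U:
1 (not in A, include), 2 (in A, exclude), 3 (in A, exclude), 4 (in A, exclude), 5 (in A, exclude), 6 (in A, exclude), 7 (in A, exclude), 8 (in A, exclude), 9 (in A, exclude), 10 (in A, exclude), 11 (in A, exclude), 12 (in A, exclude), 13 (in A, exclude), 14 (not in A, include), 15 (not in A, include), 16 (in A, exclude), 17 (in A, exclude), 18 (in A, exclude), 19 (in A, exclude), 20 (in A, exclude), 21 (in A, exclude), 22 (not in A, include), 23 (in A, exclude), 24 (not in A, include)
A' = {1, 14, 15, 22, 24}

{1, 14, 15, 22, 24}


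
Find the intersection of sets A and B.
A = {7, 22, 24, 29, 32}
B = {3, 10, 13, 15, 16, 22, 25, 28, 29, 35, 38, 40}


Set A = {7, 22, 24, 29, 32}
Set B = {3, 10, 13, 15, 16, 22, 25, 28, 29, 35, 38, 40}
A ∩ B includes only elements in both sets.
Check each element of A against B:
7 ✗, 22 ✓, 24 ✗, 29 ✓, 32 ✗
A ∩ B = {22, 29}

{22, 29}


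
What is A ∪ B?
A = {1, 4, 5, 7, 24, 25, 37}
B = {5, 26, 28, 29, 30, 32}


Set A = {1, 4, 5, 7, 24, 25, 37}
Set B = {5, 26, 28, 29, 30, 32}
A ∪ B includes all elements in either set.
Elements from A: {1, 4, 5, 7, 24, 25, 37}
Elements from B not already included: {26, 28, 29, 30, 32}
A ∪ B = {1, 4, 5, 7, 24, 25, 26, 28, 29, 30, 32, 37}

{1, 4, 5, 7, 24, 25, 26, 28, 29, 30, 32, 37}


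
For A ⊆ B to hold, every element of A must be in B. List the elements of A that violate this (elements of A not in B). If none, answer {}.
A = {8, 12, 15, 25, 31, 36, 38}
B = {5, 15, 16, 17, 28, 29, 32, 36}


Set A = {8, 12, 15, 25, 31, 36, 38}
Set B = {5, 15, 16, 17, 28, 29, 32, 36}
Check each element of A against B:
8 ∉ B (include), 12 ∉ B (include), 15 ∈ B, 25 ∉ B (include), 31 ∉ B (include), 36 ∈ B, 38 ∉ B (include)
Elements of A not in B: {8, 12, 25, 31, 38}

{8, 12, 25, 31, 38}


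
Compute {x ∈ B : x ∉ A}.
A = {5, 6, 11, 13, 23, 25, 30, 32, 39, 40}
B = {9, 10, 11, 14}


Set A = {5, 6, 11, 13, 23, 25, 30, 32, 39, 40}
Set B = {9, 10, 11, 14}
Check each element of B against A:
9 ∉ A (include), 10 ∉ A (include), 11 ∈ A, 14 ∉ A (include)
Elements of B not in A: {9, 10, 14}

{9, 10, 14}


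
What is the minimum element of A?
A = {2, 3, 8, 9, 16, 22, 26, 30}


Set A = {2, 3, 8, 9, 16, 22, 26, 30}
Elements in ascending order: 2, 3, 8, 9, 16, 22, 26, 30
The smallest element is 2.

2


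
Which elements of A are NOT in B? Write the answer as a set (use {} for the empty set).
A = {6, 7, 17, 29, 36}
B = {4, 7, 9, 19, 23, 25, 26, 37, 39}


Set A = {6, 7, 17, 29, 36}
Set B = {4, 7, 9, 19, 23, 25, 26, 37, 39}
Check each element of A against B:
6 ∉ B (include), 7 ∈ B, 17 ∉ B (include), 29 ∉ B (include), 36 ∉ B (include)
Elements of A not in B: {6, 17, 29, 36}

{6, 17, 29, 36}


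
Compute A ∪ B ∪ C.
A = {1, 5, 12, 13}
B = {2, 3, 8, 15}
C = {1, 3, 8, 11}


Set A = {1, 5, 12, 13}
Set B = {2, 3, 8, 15}
Set C = {1, 3, 8, 11}
First, A ∪ B = {1, 2, 3, 5, 8, 12, 13, 15}
Then, (A ∪ B) ∪ C = {1, 2, 3, 5, 8, 11, 12, 13, 15}

{1, 2, 3, 5, 8, 11, 12, 13, 15}


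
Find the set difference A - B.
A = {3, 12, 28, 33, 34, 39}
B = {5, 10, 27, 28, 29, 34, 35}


Set A = {3, 12, 28, 33, 34, 39}
Set B = {5, 10, 27, 28, 29, 34, 35}
A \ B includes elements in A that are not in B.
Check each element of A:
3 (not in B, keep), 12 (not in B, keep), 28 (in B, remove), 33 (not in B, keep), 34 (in B, remove), 39 (not in B, keep)
A \ B = {3, 12, 33, 39}

{3, 12, 33, 39}


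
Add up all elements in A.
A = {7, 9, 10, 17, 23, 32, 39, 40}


Set A = {7, 9, 10, 17, 23, 32, 39, 40}
Sum = 7 + 9 + 10 + 17 + 23 + 32 + 39 + 40 = 177

177


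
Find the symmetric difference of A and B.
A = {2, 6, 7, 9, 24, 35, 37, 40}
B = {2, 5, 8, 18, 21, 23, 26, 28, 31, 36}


Set A = {2, 6, 7, 9, 24, 35, 37, 40}
Set B = {2, 5, 8, 18, 21, 23, 26, 28, 31, 36}
A △ B = (A \ B) ∪ (B \ A)
Elements in A but not B: {6, 7, 9, 24, 35, 37, 40}
Elements in B but not A: {5, 8, 18, 21, 23, 26, 28, 31, 36}
A △ B = {5, 6, 7, 8, 9, 18, 21, 23, 24, 26, 28, 31, 35, 36, 37, 40}

{5, 6, 7, 8, 9, 18, 21, 23, 24, 26, 28, 31, 35, 36, 37, 40}


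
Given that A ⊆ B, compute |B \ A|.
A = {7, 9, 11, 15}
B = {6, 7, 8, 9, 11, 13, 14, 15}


Set A = {7, 9, 11, 15}, |A| = 4
Set B = {6, 7, 8, 9, 11, 13, 14, 15}, |B| = 8
Since A ⊆ B: B \ A = {6, 8, 13, 14}
|B| - |A| = 8 - 4 = 4

4


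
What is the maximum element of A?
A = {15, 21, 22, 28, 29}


Set A = {15, 21, 22, 28, 29}
Elements in ascending order: 15, 21, 22, 28, 29
The largest element is 29.

29


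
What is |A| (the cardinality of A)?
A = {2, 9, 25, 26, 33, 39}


Set A = {2, 9, 25, 26, 33, 39}
Listing elements: 2, 9, 25, 26, 33, 39
Counting: 6 elements
|A| = 6

6


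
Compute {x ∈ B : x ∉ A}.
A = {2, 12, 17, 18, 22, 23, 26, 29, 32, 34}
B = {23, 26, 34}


Set A = {2, 12, 17, 18, 22, 23, 26, 29, 32, 34}
Set B = {23, 26, 34}
Check each element of B against A:
23 ∈ A, 26 ∈ A, 34 ∈ A
Elements of B not in A: {}

{}


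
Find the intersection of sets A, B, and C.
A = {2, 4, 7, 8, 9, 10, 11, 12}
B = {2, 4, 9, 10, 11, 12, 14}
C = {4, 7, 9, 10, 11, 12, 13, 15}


Set A = {2, 4, 7, 8, 9, 10, 11, 12}
Set B = {2, 4, 9, 10, 11, 12, 14}
Set C = {4, 7, 9, 10, 11, 12, 13, 15}
First, A ∩ B = {2, 4, 9, 10, 11, 12}
Then, (A ∩ B) ∩ C = {4, 9, 10, 11, 12}

{4, 9, 10, 11, 12}


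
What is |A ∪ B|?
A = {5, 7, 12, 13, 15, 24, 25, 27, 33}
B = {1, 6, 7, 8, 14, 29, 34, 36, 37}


Set A = {5, 7, 12, 13, 15, 24, 25, 27, 33}, |A| = 9
Set B = {1, 6, 7, 8, 14, 29, 34, 36, 37}, |B| = 9
A ∩ B = {7}, |A ∩ B| = 1
|A ∪ B| = |A| + |B| - |A ∩ B| = 9 + 9 - 1 = 17

17


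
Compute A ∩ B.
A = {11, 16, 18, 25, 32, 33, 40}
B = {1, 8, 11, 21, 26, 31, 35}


Set A = {11, 16, 18, 25, 32, 33, 40}
Set B = {1, 8, 11, 21, 26, 31, 35}
A ∩ B includes only elements in both sets.
Check each element of A against B:
11 ✓, 16 ✗, 18 ✗, 25 ✗, 32 ✗, 33 ✗, 40 ✗
A ∩ B = {11}

{11}


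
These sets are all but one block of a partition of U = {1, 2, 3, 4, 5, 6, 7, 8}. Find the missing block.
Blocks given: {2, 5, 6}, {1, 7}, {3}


U = {1, 2, 3, 4, 5, 6, 7, 8}
Shown blocks: {2, 5, 6}, {1, 7}, {3}
A partition's blocks are pairwise disjoint and cover U, so the missing block = U \ (union of shown blocks).
Union of shown blocks: {1, 2, 3, 5, 6, 7}
Missing block = U \ (union) = {4, 8}

{4, 8}


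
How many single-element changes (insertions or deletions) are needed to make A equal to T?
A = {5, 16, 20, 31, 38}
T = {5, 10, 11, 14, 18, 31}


Set A = {5, 16, 20, 31, 38}
Set T = {5, 10, 11, 14, 18, 31}
Elements to remove from A (in A, not in T): {16, 20, 38} → 3 removals
Elements to add to A (in T, not in A): {10, 11, 14, 18} → 4 additions
Total edits = 3 + 4 = 7

7


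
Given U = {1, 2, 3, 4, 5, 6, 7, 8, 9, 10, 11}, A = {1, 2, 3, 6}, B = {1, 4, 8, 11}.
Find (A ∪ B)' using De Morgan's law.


U = {1, 2, 3, 4, 5, 6, 7, 8, 9, 10, 11}
A = {1, 2, 3, 6}, B = {1, 4, 8, 11}
A ∪ B = {1, 2, 3, 4, 6, 8, 11}
(A ∪ B)' = U \ (A ∪ B) = {5, 7, 9, 10}
Verification via A' ∩ B': A' = {4, 5, 7, 8, 9, 10, 11}, B' = {2, 3, 5, 6, 7, 9, 10}
A' ∩ B' = {5, 7, 9, 10} ✓

{5, 7, 9, 10}


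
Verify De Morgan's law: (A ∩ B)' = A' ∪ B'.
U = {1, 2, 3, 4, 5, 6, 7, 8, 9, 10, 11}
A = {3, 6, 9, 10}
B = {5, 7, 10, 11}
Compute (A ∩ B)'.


U = {1, 2, 3, 4, 5, 6, 7, 8, 9, 10, 11}
A = {3, 6, 9, 10}, B = {5, 7, 10, 11}
A ∩ B = {10}
(A ∩ B)' = U \ (A ∩ B) = {1, 2, 3, 4, 5, 6, 7, 8, 9, 11}
Verification via A' ∪ B': A' = {1, 2, 4, 5, 7, 8, 11}, B' = {1, 2, 3, 4, 6, 8, 9}
A' ∪ B' = {1, 2, 3, 4, 5, 6, 7, 8, 9, 11} ✓

{1, 2, 3, 4, 5, 6, 7, 8, 9, 11}


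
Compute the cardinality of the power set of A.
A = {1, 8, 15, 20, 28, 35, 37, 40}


Set A = {1, 8, 15, 20, 28, 35, 37, 40}
|A| = 8
The power set P(A) contains all subsets of A.
|P(A)| = 2^|A| = 2^8 = 256

256


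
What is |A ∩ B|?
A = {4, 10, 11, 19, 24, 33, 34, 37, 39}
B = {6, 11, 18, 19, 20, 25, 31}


Set A = {4, 10, 11, 19, 24, 33, 34, 37, 39}
Set B = {6, 11, 18, 19, 20, 25, 31}
A ∩ B = {11, 19}
|A ∩ B| = 2

2


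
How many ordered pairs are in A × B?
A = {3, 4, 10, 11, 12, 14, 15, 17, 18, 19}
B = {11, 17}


Set A = {3, 4, 10, 11, 12, 14, 15, 17, 18, 19} has 10 elements.
Set B = {11, 17} has 2 elements.
|A × B| = |A| × |B| = 10 × 2 = 20

20


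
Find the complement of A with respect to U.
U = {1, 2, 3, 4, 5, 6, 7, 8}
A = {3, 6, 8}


Universal set U = {1, 2, 3, 4, 5, 6, 7, 8}
Set A = {3, 6, 8}
A' = U \ A = elements in U but not in A
Checking each element of U:
1 (not in A, include), 2 (not in A, include), 3 (in A, exclude), 4 (not in A, include), 5 (not in A, include), 6 (in A, exclude), 7 (not in A, include), 8 (in A, exclude)
A' = {1, 2, 4, 5, 7}

{1, 2, 4, 5, 7}


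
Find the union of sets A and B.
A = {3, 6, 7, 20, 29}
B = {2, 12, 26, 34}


Set A = {3, 6, 7, 20, 29}
Set B = {2, 12, 26, 34}
A ∪ B includes all elements in either set.
Elements from A: {3, 6, 7, 20, 29}
Elements from B not already included: {2, 12, 26, 34}
A ∪ B = {2, 3, 6, 7, 12, 20, 26, 29, 34}

{2, 3, 6, 7, 12, 20, 26, 29, 34}


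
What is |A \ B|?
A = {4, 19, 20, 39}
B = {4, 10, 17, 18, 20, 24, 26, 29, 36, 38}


Set A = {4, 19, 20, 39}
Set B = {4, 10, 17, 18, 20, 24, 26, 29, 36, 38}
A \ B = {19, 39}
|A \ B| = 2

2


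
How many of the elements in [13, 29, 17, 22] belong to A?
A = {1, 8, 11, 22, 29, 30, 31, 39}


Set A = {1, 8, 11, 22, 29, 30, 31, 39}
Candidates: [13, 29, 17, 22]
Check each candidate:
13 ∉ A, 29 ∈ A, 17 ∉ A, 22 ∈ A
Count of candidates in A: 2

2


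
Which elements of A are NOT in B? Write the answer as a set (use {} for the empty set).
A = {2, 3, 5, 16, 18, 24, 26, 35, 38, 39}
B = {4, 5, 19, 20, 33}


Set A = {2, 3, 5, 16, 18, 24, 26, 35, 38, 39}
Set B = {4, 5, 19, 20, 33}
Check each element of A against B:
2 ∉ B (include), 3 ∉ B (include), 5 ∈ B, 16 ∉ B (include), 18 ∉ B (include), 24 ∉ B (include), 26 ∉ B (include), 35 ∉ B (include), 38 ∉ B (include), 39 ∉ B (include)
Elements of A not in B: {2, 3, 16, 18, 24, 26, 35, 38, 39}

{2, 3, 16, 18, 24, 26, 35, 38, 39}


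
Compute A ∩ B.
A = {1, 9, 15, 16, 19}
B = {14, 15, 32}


Set A = {1, 9, 15, 16, 19}
Set B = {14, 15, 32}
A ∩ B includes only elements in both sets.
Check each element of A against B:
1 ✗, 9 ✗, 15 ✓, 16 ✗, 19 ✗
A ∩ B = {15}

{15}


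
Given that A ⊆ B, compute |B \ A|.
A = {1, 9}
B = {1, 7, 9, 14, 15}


Set A = {1, 9}, |A| = 2
Set B = {1, 7, 9, 14, 15}, |B| = 5
Since A ⊆ B: B \ A = {7, 14, 15}
|B| - |A| = 5 - 2 = 3

3


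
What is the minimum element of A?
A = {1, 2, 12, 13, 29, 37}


Set A = {1, 2, 12, 13, 29, 37}
Elements in ascending order: 1, 2, 12, 13, 29, 37
The smallest element is 1.

1


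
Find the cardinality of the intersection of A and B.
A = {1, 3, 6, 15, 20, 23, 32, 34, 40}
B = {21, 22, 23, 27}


Set A = {1, 3, 6, 15, 20, 23, 32, 34, 40}
Set B = {21, 22, 23, 27}
A ∩ B = {23}
|A ∩ B| = 1

1


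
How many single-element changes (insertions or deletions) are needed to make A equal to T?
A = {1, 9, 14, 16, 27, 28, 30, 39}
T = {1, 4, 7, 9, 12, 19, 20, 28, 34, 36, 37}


Set A = {1, 9, 14, 16, 27, 28, 30, 39}
Set T = {1, 4, 7, 9, 12, 19, 20, 28, 34, 36, 37}
Elements to remove from A (in A, not in T): {14, 16, 27, 30, 39} → 5 removals
Elements to add to A (in T, not in A): {4, 7, 12, 19, 20, 34, 36, 37} → 8 additions
Total edits = 5 + 8 = 13

13


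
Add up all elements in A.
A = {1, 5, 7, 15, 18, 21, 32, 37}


Set A = {1, 5, 7, 15, 18, 21, 32, 37}
Sum = 1 + 5 + 7 + 15 + 18 + 21 + 32 + 37 = 136

136


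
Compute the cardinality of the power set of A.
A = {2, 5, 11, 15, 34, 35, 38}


Set A = {2, 5, 11, 15, 34, 35, 38}
|A| = 7
The power set P(A) contains all subsets of A.
|P(A)| = 2^|A| = 2^7 = 128

128


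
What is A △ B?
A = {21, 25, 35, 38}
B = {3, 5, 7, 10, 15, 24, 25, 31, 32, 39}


Set A = {21, 25, 35, 38}
Set B = {3, 5, 7, 10, 15, 24, 25, 31, 32, 39}
A △ B = (A \ B) ∪ (B \ A)
Elements in A but not B: {21, 35, 38}
Elements in B but not A: {3, 5, 7, 10, 15, 24, 31, 32, 39}
A △ B = {3, 5, 7, 10, 15, 21, 24, 31, 32, 35, 38, 39}

{3, 5, 7, 10, 15, 21, 24, 31, 32, 35, 38, 39}


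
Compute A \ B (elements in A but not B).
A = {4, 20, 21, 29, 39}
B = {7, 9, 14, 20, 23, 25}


Set A = {4, 20, 21, 29, 39}
Set B = {7, 9, 14, 20, 23, 25}
A \ B includes elements in A that are not in B.
Check each element of A:
4 (not in B, keep), 20 (in B, remove), 21 (not in B, keep), 29 (not in B, keep), 39 (not in B, keep)
A \ B = {4, 21, 29, 39}

{4, 21, 29, 39}


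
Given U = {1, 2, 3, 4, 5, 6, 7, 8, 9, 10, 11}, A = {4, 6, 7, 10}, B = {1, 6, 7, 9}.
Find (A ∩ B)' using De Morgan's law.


U = {1, 2, 3, 4, 5, 6, 7, 8, 9, 10, 11}
A = {4, 6, 7, 10}, B = {1, 6, 7, 9}
A ∩ B = {6, 7}
(A ∩ B)' = U \ (A ∩ B) = {1, 2, 3, 4, 5, 8, 9, 10, 11}
Verification via A' ∪ B': A' = {1, 2, 3, 5, 8, 9, 11}, B' = {2, 3, 4, 5, 8, 10, 11}
A' ∪ B' = {1, 2, 3, 4, 5, 8, 9, 10, 11} ✓

{1, 2, 3, 4, 5, 8, 9, 10, 11}


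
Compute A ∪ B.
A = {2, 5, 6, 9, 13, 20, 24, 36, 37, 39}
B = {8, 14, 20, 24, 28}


Set A = {2, 5, 6, 9, 13, 20, 24, 36, 37, 39}
Set B = {8, 14, 20, 24, 28}
A ∪ B includes all elements in either set.
Elements from A: {2, 5, 6, 9, 13, 20, 24, 36, 37, 39}
Elements from B not already included: {8, 14, 28}
A ∪ B = {2, 5, 6, 8, 9, 13, 14, 20, 24, 28, 36, 37, 39}

{2, 5, 6, 8, 9, 13, 14, 20, 24, 28, 36, 37, 39}


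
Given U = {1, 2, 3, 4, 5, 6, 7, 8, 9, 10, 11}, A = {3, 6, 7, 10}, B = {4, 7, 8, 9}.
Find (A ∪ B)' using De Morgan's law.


U = {1, 2, 3, 4, 5, 6, 7, 8, 9, 10, 11}
A = {3, 6, 7, 10}, B = {4, 7, 8, 9}
A ∪ B = {3, 4, 6, 7, 8, 9, 10}
(A ∪ B)' = U \ (A ∪ B) = {1, 2, 5, 11}
Verification via A' ∩ B': A' = {1, 2, 4, 5, 8, 9, 11}, B' = {1, 2, 3, 5, 6, 10, 11}
A' ∩ B' = {1, 2, 5, 11} ✓

{1, 2, 5, 11}


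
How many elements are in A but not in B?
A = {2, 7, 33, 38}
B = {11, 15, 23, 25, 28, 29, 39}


Set A = {2, 7, 33, 38}
Set B = {11, 15, 23, 25, 28, 29, 39}
A \ B = {2, 7, 33, 38}
|A \ B| = 4

4


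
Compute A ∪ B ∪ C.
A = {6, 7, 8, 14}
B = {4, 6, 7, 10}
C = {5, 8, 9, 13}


Set A = {6, 7, 8, 14}
Set B = {4, 6, 7, 10}
Set C = {5, 8, 9, 13}
First, A ∪ B = {4, 6, 7, 8, 10, 14}
Then, (A ∪ B) ∪ C = {4, 5, 6, 7, 8, 9, 10, 13, 14}

{4, 5, 6, 7, 8, 9, 10, 13, 14}


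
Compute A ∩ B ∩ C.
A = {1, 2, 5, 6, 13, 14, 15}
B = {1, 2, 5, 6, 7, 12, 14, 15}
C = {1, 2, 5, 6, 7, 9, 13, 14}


Set A = {1, 2, 5, 6, 13, 14, 15}
Set B = {1, 2, 5, 6, 7, 12, 14, 15}
Set C = {1, 2, 5, 6, 7, 9, 13, 14}
First, A ∩ B = {1, 2, 5, 6, 14, 15}
Then, (A ∩ B) ∩ C = {1, 2, 5, 6, 14}

{1, 2, 5, 6, 14}


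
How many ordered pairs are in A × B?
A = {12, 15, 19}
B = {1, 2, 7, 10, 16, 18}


Set A = {12, 15, 19} has 3 elements.
Set B = {1, 2, 7, 10, 16, 18} has 6 elements.
|A × B| = |A| × |B| = 3 × 6 = 18

18


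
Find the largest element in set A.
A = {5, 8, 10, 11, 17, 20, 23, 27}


Set A = {5, 8, 10, 11, 17, 20, 23, 27}
Elements in ascending order: 5, 8, 10, 11, 17, 20, 23, 27
The largest element is 27.

27


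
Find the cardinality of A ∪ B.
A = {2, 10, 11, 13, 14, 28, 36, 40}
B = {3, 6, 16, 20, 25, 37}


Set A = {2, 10, 11, 13, 14, 28, 36, 40}, |A| = 8
Set B = {3, 6, 16, 20, 25, 37}, |B| = 6
A ∩ B = {}, |A ∩ B| = 0
|A ∪ B| = |A| + |B| - |A ∩ B| = 8 + 6 - 0 = 14

14


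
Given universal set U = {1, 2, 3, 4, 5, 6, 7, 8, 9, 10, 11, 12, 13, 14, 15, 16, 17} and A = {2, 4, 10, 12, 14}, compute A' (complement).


Universal set U = {1, 2, 3, 4, 5, 6, 7, 8, 9, 10, 11, 12, 13, 14, 15, 16, 17}
Set A = {2, 4, 10, 12, 14}
A' = U \ A = elements in U but not in A
Checking each element of U:
1 (not in A, include), 2 (in A, exclude), 3 (not in A, include), 4 (in A, exclude), 5 (not in A, include), 6 (not in A, include), 7 (not in A, include), 8 (not in A, include), 9 (not in A, include), 10 (in A, exclude), 11 (not in A, include), 12 (in A, exclude), 13 (not in A, include), 14 (in A, exclude), 15 (not in A, include), 16 (not in A, include), 17 (not in A, include)
A' = {1, 3, 5, 6, 7, 8, 9, 11, 13, 15, 16, 17}

{1, 3, 5, 6, 7, 8, 9, 11, 13, 15, 16, 17}


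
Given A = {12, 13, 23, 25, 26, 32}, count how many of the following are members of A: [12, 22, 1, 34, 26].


Set A = {12, 13, 23, 25, 26, 32}
Candidates: [12, 22, 1, 34, 26]
Check each candidate:
12 ∈ A, 22 ∉ A, 1 ∉ A, 34 ∉ A, 26 ∈ A
Count of candidates in A: 2

2


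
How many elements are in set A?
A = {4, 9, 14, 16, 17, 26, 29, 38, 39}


Set A = {4, 9, 14, 16, 17, 26, 29, 38, 39}
Listing elements: 4, 9, 14, 16, 17, 26, 29, 38, 39
Counting: 9 elements
|A| = 9

9


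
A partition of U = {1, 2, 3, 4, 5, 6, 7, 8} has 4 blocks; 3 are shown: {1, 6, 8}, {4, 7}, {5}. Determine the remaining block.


U = {1, 2, 3, 4, 5, 6, 7, 8}
Shown blocks: {1, 6, 8}, {4, 7}, {5}
A partition's blocks are pairwise disjoint and cover U, so the missing block = U \ (union of shown blocks).
Union of shown blocks: {1, 4, 5, 6, 7, 8}
Missing block = U \ (union) = {2, 3}

{2, 3}


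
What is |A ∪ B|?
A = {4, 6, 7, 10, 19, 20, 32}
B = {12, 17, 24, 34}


Set A = {4, 6, 7, 10, 19, 20, 32}, |A| = 7
Set B = {12, 17, 24, 34}, |B| = 4
A ∩ B = {}, |A ∩ B| = 0
|A ∪ B| = |A| + |B| - |A ∩ B| = 7 + 4 - 0 = 11

11


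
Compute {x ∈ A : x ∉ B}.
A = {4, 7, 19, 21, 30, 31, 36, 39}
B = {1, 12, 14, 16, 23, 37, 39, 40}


Set A = {4, 7, 19, 21, 30, 31, 36, 39}
Set B = {1, 12, 14, 16, 23, 37, 39, 40}
Check each element of A against B:
4 ∉ B (include), 7 ∉ B (include), 19 ∉ B (include), 21 ∉ B (include), 30 ∉ B (include), 31 ∉ B (include), 36 ∉ B (include), 39 ∈ B
Elements of A not in B: {4, 7, 19, 21, 30, 31, 36}

{4, 7, 19, 21, 30, 31, 36}


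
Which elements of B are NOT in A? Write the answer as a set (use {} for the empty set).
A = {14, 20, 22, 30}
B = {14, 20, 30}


Set A = {14, 20, 22, 30}
Set B = {14, 20, 30}
Check each element of B against A:
14 ∈ A, 20 ∈ A, 30 ∈ A
Elements of B not in A: {}

{}


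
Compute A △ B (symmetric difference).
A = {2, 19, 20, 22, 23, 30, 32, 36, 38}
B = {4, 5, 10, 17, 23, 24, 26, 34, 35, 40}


Set A = {2, 19, 20, 22, 23, 30, 32, 36, 38}
Set B = {4, 5, 10, 17, 23, 24, 26, 34, 35, 40}
A △ B = (A \ B) ∪ (B \ A)
Elements in A but not B: {2, 19, 20, 22, 30, 32, 36, 38}
Elements in B but not A: {4, 5, 10, 17, 24, 26, 34, 35, 40}
A △ B = {2, 4, 5, 10, 17, 19, 20, 22, 24, 26, 30, 32, 34, 35, 36, 38, 40}

{2, 4, 5, 10, 17, 19, 20, 22, 24, 26, 30, 32, 34, 35, 36, 38, 40}


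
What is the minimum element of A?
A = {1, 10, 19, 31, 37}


Set A = {1, 10, 19, 31, 37}
Elements in ascending order: 1, 10, 19, 31, 37
The smallest element is 1.

1


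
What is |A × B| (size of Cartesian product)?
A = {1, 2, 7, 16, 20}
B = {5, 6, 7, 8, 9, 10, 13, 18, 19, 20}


Set A = {1, 2, 7, 16, 20} has 5 elements.
Set B = {5, 6, 7, 8, 9, 10, 13, 18, 19, 20} has 10 elements.
|A × B| = |A| × |B| = 5 × 10 = 50

50


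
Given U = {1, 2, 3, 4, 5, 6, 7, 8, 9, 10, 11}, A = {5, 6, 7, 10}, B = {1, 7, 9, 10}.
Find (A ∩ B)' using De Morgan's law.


U = {1, 2, 3, 4, 5, 6, 7, 8, 9, 10, 11}
A = {5, 6, 7, 10}, B = {1, 7, 9, 10}
A ∩ B = {7, 10}
(A ∩ B)' = U \ (A ∩ B) = {1, 2, 3, 4, 5, 6, 8, 9, 11}
Verification via A' ∪ B': A' = {1, 2, 3, 4, 8, 9, 11}, B' = {2, 3, 4, 5, 6, 8, 11}
A' ∪ B' = {1, 2, 3, 4, 5, 6, 8, 9, 11} ✓

{1, 2, 3, 4, 5, 6, 8, 9, 11}


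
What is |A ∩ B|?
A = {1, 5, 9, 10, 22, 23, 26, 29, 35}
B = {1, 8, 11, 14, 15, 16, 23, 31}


Set A = {1, 5, 9, 10, 22, 23, 26, 29, 35}
Set B = {1, 8, 11, 14, 15, 16, 23, 31}
A ∩ B = {1, 23}
|A ∩ B| = 2

2


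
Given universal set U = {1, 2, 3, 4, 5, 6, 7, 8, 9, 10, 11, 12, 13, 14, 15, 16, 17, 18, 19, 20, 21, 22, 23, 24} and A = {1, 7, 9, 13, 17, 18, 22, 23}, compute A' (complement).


Universal set U = {1, 2, 3, 4, 5, 6, 7, 8, 9, 10, 11, 12, 13, 14, 15, 16, 17, 18, 19, 20, 21, 22, 23, 24}
Set A = {1, 7, 9, 13, 17, 18, 22, 23}
A' = U \ A = elements in U but not in A
Checking each element of U:
1 (in A, exclude), 2 (not in A, include), 3 (not in A, include), 4 (not in A, include), 5 (not in A, include), 6 (not in A, include), 7 (in A, exclude), 8 (not in A, include), 9 (in A, exclude), 10 (not in A, include), 11 (not in A, include), 12 (not in A, include), 13 (in A, exclude), 14 (not in A, include), 15 (not in A, include), 16 (not in A, include), 17 (in A, exclude), 18 (in A, exclude), 19 (not in A, include), 20 (not in A, include), 21 (not in A, include), 22 (in A, exclude), 23 (in A, exclude), 24 (not in A, include)
A' = {2, 3, 4, 5, 6, 8, 10, 11, 12, 14, 15, 16, 19, 20, 21, 24}

{2, 3, 4, 5, 6, 8, 10, 11, 12, 14, 15, 16, 19, 20, 21, 24}


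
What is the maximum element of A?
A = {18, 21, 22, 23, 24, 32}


Set A = {18, 21, 22, 23, 24, 32}
Elements in ascending order: 18, 21, 22, 23, 24, 32
The largest element is 32.

32


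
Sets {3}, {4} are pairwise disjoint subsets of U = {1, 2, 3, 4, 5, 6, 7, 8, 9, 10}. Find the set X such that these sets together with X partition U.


U = {1, 2, 3, 4, 5, 6, 7, 8, 9, 10}
Shown blocks: {3}, {4}
A partition's blocks are pairwise disjoint and cover U, so the missing block = U \ (union of shown blocks).
Union of shown blocks: {3, 4}
Missing block = U \ (union) = {1, 2, 5, 6, 7, 8, 9, 10}

{1, 2, 5, 6, 7, 8, 9, 10}


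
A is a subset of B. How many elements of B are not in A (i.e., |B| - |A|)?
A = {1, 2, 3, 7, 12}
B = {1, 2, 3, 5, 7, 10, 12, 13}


Set A = {1, 2, 3, 7, 12}, |A| = 5
Set B = {1, 2, 3, 5, 7, 10, 12, 13}, |B| = 8
Since A ⊆ B: B \ A = {5, 10, 13}
|B| - |A| = 8 - 5 = 3

3


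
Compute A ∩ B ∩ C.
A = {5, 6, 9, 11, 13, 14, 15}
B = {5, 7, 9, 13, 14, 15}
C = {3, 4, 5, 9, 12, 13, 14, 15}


Set A = {5, 6, 9, 11, 13, 14, 15}
Set B = {5, 7, 9, 13, 14, 15}
Set C = {3, 4, 5, 9, 12, 13, 14, 15}
First, A ∩ B = {5, 9, 13, 14, 15}
Then, (A ∩ B) ∩ C = {5, 9, 13, 14, 15}

{5, 9, 13, 14, 15}


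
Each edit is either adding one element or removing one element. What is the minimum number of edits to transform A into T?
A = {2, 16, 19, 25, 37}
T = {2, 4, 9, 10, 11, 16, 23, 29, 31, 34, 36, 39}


Set A = {2, 16, 19, 25, 37}
Set T = {2, 4, 9, 10, 11, 16, 23, 29, 31, 34, 36, 39}
Elements to remove from A (in A, not in T): {19, 25, 37} → 3 removals
Elements to add to A (in T, not in A): {4, 9, 10, 11, 23, 29, 31, 34, 36, 39} → 10 additions
Total edits = 3 + 10 = 13

13


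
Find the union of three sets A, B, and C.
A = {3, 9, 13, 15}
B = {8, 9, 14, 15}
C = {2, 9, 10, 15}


Set A = {3, 9, 13, 15}
Set B = {8, 9, 14, 15}
Set C = {2, 9, 10, 15}
First, A ∪ B = {3, 8, 9, 13, 14, 15}
Then, (A ∪ B) ∪ C = {2, 3, 8, 9, 10, 13, 14, 15}

{2, 3, 8, 9, 10, 13, 14, 15}


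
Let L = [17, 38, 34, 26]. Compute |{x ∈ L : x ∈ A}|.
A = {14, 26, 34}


Set A = {14, 26, 34}
Candidates: [17, 38, 34, 26]
Check each candidate:
17 ∉ A, 38 ∉ A, 34 ∈ A, 26 ∈ A
Count of candidates in A: 2

2


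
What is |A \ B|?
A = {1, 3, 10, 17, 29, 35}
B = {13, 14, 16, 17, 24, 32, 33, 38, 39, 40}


Set A = {1, 3, 10, 17, 29, 35}
Set B = {13, 14, 16, 17, 24, 32, 33, 38, 39, 40}
A \ B = {1, 3, 10, 29, 35}
|A \ B| = 5

5


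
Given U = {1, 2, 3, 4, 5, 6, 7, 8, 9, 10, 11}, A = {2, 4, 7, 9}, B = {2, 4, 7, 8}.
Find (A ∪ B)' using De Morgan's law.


U = {1, 2, 3, 4, 5, 6, 7, 8, 9, 10, 11}
A = {2, 4, 7, 9}, B = {2, 4, 7, 8}
A ∪ B = {2, 4, 7, 8, 9}
(A ∪ B)' = U \ (A ∪ B) = {1, 3, 5, 6, 10, 11}
Verification via A' ∩ B': A' = {1, 3, 5, 6, 8, 10, 11}, B' = {1, 3, 5, 6, 9, 10, 11}
A' ∩ B' = {1, 3, 5, 6, 10, 11} ✓

{1, 3, 5, 6, 10, 11}
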